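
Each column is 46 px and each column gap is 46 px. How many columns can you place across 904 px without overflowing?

10 columns

10 columns: 10·46 + 9·46 = 874 px ≤ 904.
11 columns: 966 px > 904. So 10.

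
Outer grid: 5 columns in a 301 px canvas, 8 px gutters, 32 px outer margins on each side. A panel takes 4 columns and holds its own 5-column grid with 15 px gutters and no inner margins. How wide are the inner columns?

25.6 px

Take off 64 px of margins, leaving 237 px.
5 columns + 4 gutters: 5c + 4·8 = 237.
5c = 237 − 32 = 205, so c = 41 px.
4-column span = 4·41 + 3·8 = 188 px.
5d + 4·15 = 188 → 5d = 128 → d = 25.6 px.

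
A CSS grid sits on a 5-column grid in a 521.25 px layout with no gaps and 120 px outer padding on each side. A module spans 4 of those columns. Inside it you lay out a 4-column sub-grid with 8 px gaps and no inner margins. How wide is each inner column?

50.25 px

Inside the margins: 521.25 − 240 = 281.25 px.
5c = 281.25 → c = 56.25 px.
With no gaps, 4 columns span 4·56.25 = 225 px.
4d + 3·8 = 225 → 4d = 201 → d = 50.25 px.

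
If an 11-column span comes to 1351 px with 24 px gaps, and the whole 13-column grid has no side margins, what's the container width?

1601 px

1351 − 10·24 = 1111; ÷11 gives c = 101 px.
Summing: 1313 + 288 = 1601 px.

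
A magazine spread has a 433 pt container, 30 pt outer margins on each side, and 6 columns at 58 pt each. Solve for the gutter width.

Inside the margins: 433 − 60 = 373 pt.
6·58 + 5g = 373 → 5g = 25 → g = 5 pt.

5 pt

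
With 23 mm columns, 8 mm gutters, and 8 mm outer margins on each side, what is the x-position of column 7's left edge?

194 mm

Each column+gutter stride is 31 mm; 6 of them past the 8 mm margin is 8 + 186 = 194 mm.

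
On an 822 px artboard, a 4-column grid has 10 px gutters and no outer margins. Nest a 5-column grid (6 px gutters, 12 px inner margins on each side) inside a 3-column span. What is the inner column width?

4 columns + 3 gutters: 4c + 3·10 = 822.
4c = 822 − 30 = 792, so c = 198 px.
3-column span = 3·198 + 2·10 = 614 px.
Inner content = 614 − 2·12 = 590 px.
Subtracting 4 gutters of 6 leaves 566 for 5 columns, so d = 113.2 px.

113.2 px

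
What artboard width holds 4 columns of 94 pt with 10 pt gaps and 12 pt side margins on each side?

430 pt

Total width: 2·12 + 4·94 + 3·10 = 430 pt.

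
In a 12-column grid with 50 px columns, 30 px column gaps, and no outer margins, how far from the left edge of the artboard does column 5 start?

320 px

Each column+gutter stride is 80 px; with no margin, 4 of them is 320 px.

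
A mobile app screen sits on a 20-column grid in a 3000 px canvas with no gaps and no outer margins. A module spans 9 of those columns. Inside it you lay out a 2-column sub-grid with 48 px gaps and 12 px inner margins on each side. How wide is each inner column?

639 px

3000 / 20 = 150 px per column.
With no gaps, 9 columns span 9·150 = 1350 px.
Inner content = 1350 − 2·12 = 1326 px.
1326 − 1·48 = 1278; ÷2 gives d = 639 px.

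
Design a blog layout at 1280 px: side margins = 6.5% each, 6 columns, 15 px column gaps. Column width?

173.1 px

Each margin = 6.5% of 1280 = 83.2 px; content = 1280 − 2·83.2 = 1113.6 px.
1113.6 − 5·15 = 1038.6; ÷6 gives c = 173.1 px.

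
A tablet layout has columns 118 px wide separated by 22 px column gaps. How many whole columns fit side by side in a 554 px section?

4 columns: 4·118 + 3·22 = 538 px ≤ 554.
5 columns: 678 px > 554. So 4.

4 columns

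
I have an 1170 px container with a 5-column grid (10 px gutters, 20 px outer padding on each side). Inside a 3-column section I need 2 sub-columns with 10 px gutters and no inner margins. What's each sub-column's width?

332 px

Inside the margins: 1170 − 40 = 1130 px.
1130 − 4·10 = 1090; ÷5 gives c = 218 px.
3-column span = 3·218 + 2·10 = 674 px.
Subtracting 1 gutter of 10 leaves 664 for 2 columns, so d = 332 px.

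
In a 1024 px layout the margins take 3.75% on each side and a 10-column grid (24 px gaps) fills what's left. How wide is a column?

1024 × (1 − 2·3.75%) = 1024 × 92.5% = 947.2 px for the columns.
947.2 − 9·24 = 731.2; ÷10 gives c = 73.12 px.

73.12 px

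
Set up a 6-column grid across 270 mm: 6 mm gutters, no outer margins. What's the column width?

6c + 5·6 = 270 → 6c = 240 → c = 40 mm.

40 mm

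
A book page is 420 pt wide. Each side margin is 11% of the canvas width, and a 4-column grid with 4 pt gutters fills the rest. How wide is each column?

Each margin = 11% of 420 = 46.2 pt; content = 420 − 2·46.2 = 327.6 pt.
Subtracting 3 gutters of 4 leaves 315.6 for 4 columns, so c = 78.9 pt.

78.9 pt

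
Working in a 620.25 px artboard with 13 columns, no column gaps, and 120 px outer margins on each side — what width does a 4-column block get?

117 px

Content width = 620.25 − 2·120 = 380.25 px.
With no column gaps, each column is 380.25/13 = 29.25 px.
4-column span = 4·29.25 = 117 px.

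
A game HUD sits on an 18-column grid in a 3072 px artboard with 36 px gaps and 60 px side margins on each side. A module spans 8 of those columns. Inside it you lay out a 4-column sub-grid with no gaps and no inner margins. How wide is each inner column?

Inside the margins: 3072 − 120 = 2952 px.
18c + 17·36 = 2952 → 18c = 2340 → c = 130 px.
Span of 8: 8·130 + 7·36 = 1040 + 252 = 1292 px.
4d = 1292 → d = 323 px.

323 px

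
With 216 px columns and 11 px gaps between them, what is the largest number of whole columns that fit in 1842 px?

Each extra column adds 216 + 11 = 227 px.
(1842 + 11) / 227 = 8.16, so 8 columns fit.

8 columns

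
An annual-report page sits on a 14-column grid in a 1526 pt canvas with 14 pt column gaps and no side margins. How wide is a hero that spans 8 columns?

866 pt

Subtracting 13 column gaps of 14 leaves 1344 for 14 columns, so c = 96 pt.
8 columns plus 7 column gaps: 768 + 98 = 866 pt.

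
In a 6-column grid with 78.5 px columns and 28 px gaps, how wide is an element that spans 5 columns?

5 columns plus 4 gaps: 392.5 + 112 = 504.5 px.

504.5 px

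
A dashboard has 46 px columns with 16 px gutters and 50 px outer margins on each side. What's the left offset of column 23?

1414 px

Before column 23: the margin + 22 columns + 22 gutters.
Offset = 50 + 22·(46 + 16) = 50 + 1364 = 1414 px.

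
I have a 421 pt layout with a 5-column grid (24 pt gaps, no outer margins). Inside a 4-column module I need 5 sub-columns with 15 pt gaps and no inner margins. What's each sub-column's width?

5c + 4·24 = 421 → 5c = 325 → c = 65 pt.
4 columns plus 3 gaps: 260 + 72 = 332 pt.
5d + 4·15 = 332 → 5d = 272 → d = 54.4 pt.

54.4 pt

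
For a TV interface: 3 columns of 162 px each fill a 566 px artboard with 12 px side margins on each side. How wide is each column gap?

Inside the margins: 566 − 24 = 542 px.
3·162 + 2g = 542 → 2g = 56 → g = 28 px.

28 px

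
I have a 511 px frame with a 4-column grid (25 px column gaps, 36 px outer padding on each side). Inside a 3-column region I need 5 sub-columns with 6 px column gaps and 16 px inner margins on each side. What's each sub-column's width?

53.4 px

Inside the margins: 511 − 72 = 439 px.
4 columns + 3 column gaps: 4c + 3·25 = 439.
4c = 439 − 75 = 364, so c = 91 px.
Span of 3: 3·91 + 2·25 = 273 + 50 = 323 px.
Inner content = 323 − 2·16 = 291 px.
291 − 4·6 = 267; ÷5 gives d = 53.4 px.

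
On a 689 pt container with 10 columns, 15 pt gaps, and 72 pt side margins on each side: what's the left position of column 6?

Subtract both margins: 689 − 2·72 = 545 pt.
10 columns + 9 gaps: 10c + 9·15 = 545.
10c = 545 − 135 = 410, so c = 41 pt.
Each column+gutter stride is 56 pt; 5 of them past the 72 pt margin is 72 + 280 = 352 pt.

352 pt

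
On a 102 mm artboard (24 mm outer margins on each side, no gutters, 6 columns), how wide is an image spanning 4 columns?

36 mm

Take off 48 mm of margins, leaving 54 mm.
With no gutters, each column is 54/6 = 9 mm.
With no gutters, 4 columns span 4·9 = 36 mm.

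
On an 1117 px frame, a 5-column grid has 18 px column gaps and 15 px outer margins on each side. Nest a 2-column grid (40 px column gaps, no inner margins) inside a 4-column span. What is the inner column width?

Outer content = 1117 − 2·15 = 1087 px.
5 columns + 4 column gaps: 5c + 4·18 = 1087.
5c = 1087 − 72 = 1015, so c = 203 px.
Span of 4: 4·203 + 3·18 = 812 + 54 = 866 px.
2d + 1·40 = 866 → 2d = 826 → d = 413 px.

413 px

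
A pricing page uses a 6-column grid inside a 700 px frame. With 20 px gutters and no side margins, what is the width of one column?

700 − 5·20 = 600; ÷6 gives c = 100 px.

100 px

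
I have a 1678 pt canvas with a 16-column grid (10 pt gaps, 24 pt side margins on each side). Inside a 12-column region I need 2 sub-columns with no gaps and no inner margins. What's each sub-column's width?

Inside the margins: 1678 − 48 = 1630 pt.
Subtracting 15 gaps of 10 leaves 1480 for 16 columns, so c = 92.5 pt.
12 columns plus 11 gaps: 1110 + 110 = 1220 pt.
1220 / 2 = 610 pt per column.

610 pt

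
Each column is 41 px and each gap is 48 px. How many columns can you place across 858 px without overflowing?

10 columns

10 columns: 10·41 + 9·48 = 842 px ≤ 858.
11 columns: 931 px > 858. So 10.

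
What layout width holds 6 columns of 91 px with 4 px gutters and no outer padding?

Summing: 546 + 20 = 566 px.

566 px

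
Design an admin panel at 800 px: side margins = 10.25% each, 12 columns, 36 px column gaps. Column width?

800 × (1 − 2·10.25%) = 800 × 79.5% = 636 px for the columns.
636 − 11·36 = 240; ÷12 gives c = 20 px.

20 px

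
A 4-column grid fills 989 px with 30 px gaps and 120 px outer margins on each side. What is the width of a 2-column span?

359.5 px

Take off 240 px of margins, leaving 749 px.
Subtracting 3 gaps of 30 leaves 659 for 4 columns, so c = 164.75 px.
2-column span = 2·164.75 + 1·30 = 359.5 px.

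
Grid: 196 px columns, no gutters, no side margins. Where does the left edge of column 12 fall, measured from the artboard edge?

Each column+gutter stride is 196 px; with no margin, 11 of them is 2156 px.

2156 px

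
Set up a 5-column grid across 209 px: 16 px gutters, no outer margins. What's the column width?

Subtracting 4 gutters of 16 leaves 145 for 5 columns, so c = 29 px.

29 px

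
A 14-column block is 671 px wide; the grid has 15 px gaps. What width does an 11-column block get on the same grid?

524 px

14 columns + 13 gaps: 14c + 13·15 = 671.
14c = 671 − 195 = 476, so c = 34 px.
11-column span = 11·34 + 10·15 = 524 px.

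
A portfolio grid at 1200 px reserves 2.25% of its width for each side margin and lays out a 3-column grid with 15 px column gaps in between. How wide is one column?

Each margin = 2.25% of 1200 = 27 px; content = 1200 − 2·27 = 1146 px.
3c + 2·15 = 1146 → 3c = 1116 → c = 372 px.

372 px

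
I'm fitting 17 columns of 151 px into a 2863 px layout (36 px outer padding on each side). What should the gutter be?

Content width = 2863 − 2·36 = 2791 px.
17·151 + 16g = 2791 → 16g = 224 → g = 14 px.

14 px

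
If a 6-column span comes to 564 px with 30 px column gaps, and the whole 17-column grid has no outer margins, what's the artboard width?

1653 px

6 columns + 5 column gaps: 6c + 5·30 = 564.
6c = 564 − 150 = 414, so c = 69 px.
Total width: 17·69 + 16·30 = 1653 px.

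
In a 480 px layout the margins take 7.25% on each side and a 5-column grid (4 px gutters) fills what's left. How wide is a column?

78.88 px

Margins: 7.25% × 480 = 34.8 px each, so content = 480 − 69.6 = 410.4 px.
Subtracting 4 gutters of 4 leaves 394.4 for 5 columns, so c = 78.88 px.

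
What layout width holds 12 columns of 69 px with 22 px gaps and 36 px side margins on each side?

Total width: 2·36 + 12·69 + 11·22 = 1142 px.

1142 px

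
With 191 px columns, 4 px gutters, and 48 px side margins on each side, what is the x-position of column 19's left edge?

Each column+gutter stride is 195 px; 18 of them past the 48 px margin is 48 + 3510 = 3558 px.

3558 px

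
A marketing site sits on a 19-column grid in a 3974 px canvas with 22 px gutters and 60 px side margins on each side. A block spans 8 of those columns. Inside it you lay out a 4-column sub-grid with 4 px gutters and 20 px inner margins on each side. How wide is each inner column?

Outer content = 3974 − 2·60 = 3854 px.
3854 − 18·22 = 3458; ÷19 gives c = 182 px.
Span of 8: 8·182 + 7·22 = 1456 + 154 = 1610 px.
Inner content = 1610 − 2·20 = 1570 px.
1570 − 3·4 = 1558; ÷4 gives d = 389.5 px.

389.5 px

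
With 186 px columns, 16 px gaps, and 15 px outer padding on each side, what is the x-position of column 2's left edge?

217 px

Before column 2: the margin + 1 column + 1 gap.
Offset = 15 + 1·(186 + 16) = 15 + 202 = 217 px.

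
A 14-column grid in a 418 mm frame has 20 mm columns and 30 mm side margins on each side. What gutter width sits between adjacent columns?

Content width = 418 − 2·30 = 358 mm.
Columns use 280 mm, leaving 78 mm across 13 gutters = 6 mm each.

6 mm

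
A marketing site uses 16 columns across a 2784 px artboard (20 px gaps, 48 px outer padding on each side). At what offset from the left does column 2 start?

Subtract both margins: 2784 − 2·48 = 2688 px.
2688 − 15·20 = 2388; ÷16 gives c = 149.25 px.
Column 2 starts at margin + 1·(column + gutter) = 48 + 1·169.25 = 217.25 px.

217.25 px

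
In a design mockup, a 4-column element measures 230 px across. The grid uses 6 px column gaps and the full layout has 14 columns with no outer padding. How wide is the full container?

820 px

230 − 3·6 = 212; ÷4 gives c = 53 px.
Container = 14·53 + 13·6 = 742 + 78 = 820 px.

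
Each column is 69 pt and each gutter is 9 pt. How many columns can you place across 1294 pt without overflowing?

16 columns

Each extra column adds 69 + 9 = 78 pt.
(1294 + 9) / 78 = 16.71, so 16 columns fit.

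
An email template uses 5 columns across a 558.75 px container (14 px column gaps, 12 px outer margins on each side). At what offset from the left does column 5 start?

451 px

Inside the margins: 558.75 − 24 = 534.75 px.
5 columns + 4 column gaps: 5c + 4·14 = 534.75.
5c = 534.75 − 56 = 478.75, so c = 95.75 px.
Each column+gutter stride is 109.75 px; 4 of them past the 12 px margin is 12 + 439 = 451 px.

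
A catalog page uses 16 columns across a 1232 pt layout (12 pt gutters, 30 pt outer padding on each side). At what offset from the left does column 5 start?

326 pt

Subtract both margins: 1232 − 2·30 = 1172 pt.
16 columns + 15 gutters: 16c + 15·12 = 1172.
16c = 1172 − 180 = 992, so c = 62 pt.
Before column 5: the margin + 4 columns + 4 gutters.
Offset = 30 + 4·(62 + 12) = 30 + 296 = 326 pt.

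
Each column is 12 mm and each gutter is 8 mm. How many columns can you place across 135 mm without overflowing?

7 columns

7 columns: 7·12 + 6·8 = 132 mm ≤ 135.
8 columns: 152 mm > 135. So 7.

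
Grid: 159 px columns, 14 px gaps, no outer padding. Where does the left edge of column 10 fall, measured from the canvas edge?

No margin, so column 10 starts at 9·(column + gutter) = 9·173 = 1557 px.

1557 px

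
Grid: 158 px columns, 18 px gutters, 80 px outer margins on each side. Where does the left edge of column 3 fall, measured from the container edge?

Each column+gutter stride is 176 px; 2 of them past the 80 px margin is 80 + 352 = 432 px.

432 px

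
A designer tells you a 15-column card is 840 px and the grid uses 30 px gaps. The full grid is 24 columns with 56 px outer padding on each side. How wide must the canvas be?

840 − 14·30 = 420; ÷15 gives c = 28 px.
Total width: 2·56 + 24·28 + 23·30 = 1474 px.

1474 px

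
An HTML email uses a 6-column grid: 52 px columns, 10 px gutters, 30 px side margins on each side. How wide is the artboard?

422 px

Total width: 2·30 + 6·52 + 5·10 = 422 px.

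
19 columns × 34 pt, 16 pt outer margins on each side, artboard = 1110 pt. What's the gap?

Content width = 1110 − 2·16 = 1078 pt.
19·34 + 18g = 1078 → 18g = 432 → g = 24 pt.

24 pt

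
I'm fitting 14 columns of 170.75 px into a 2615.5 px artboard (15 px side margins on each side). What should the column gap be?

Take off 30 px of margins, leaving 2585.5 px.
Columns use 2390.5 px, leaving 195 px across 13 column gaps = 15 px each.

15 px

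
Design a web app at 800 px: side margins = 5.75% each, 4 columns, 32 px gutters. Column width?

153 px

Margins: 5.75% × 800 = 46 px each, so content = 800 − 92 = 708 px.
708 − 3·32 = 612; ÷4 gives c = 153 px.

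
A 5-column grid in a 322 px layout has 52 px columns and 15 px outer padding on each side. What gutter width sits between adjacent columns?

Content width = 322 − 2·15 = 292 px.
5 columns take 5·52 = 260 px; remaining 32 splits into 4 gutters.
g = 32 / 4 = 8 px.

8 px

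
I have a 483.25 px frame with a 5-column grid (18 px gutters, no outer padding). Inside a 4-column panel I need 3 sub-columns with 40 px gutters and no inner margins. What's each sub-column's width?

101 px

Subtracting 4 gutters of 18 leaves 411.25 for 5 columns, so c = 82.25 px.
4-column span = 4·82.25 + 3·18 = 383 px.
3 columns + 2 gutters: 3d + 2·40 = 383.
3d = 383 − 80 = 303, so d = 101 px.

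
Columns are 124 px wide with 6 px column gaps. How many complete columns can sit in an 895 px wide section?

k columns need k·124 + (k−1)·6 = k·130 − 6.
k·130 − 6 ≤ 895 → k ≤ 901 / 130 ≈ 6.93, so k = 6.

6 columns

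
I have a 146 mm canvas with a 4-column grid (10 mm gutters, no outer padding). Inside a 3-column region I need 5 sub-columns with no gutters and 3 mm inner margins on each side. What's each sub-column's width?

20.2 mm

4 columns + 3 gutters: 4c + 3·10 = 146.
4c = 146 − 30 = 116, so c = 29 mm.
3-column span = 3·29 + 2·10 = 107 mm.
Inner content = 107 − 2·3 = 101 mm.
101 / 5 = 20.2 mm per column.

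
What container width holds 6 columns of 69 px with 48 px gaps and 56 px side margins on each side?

766 px

Container = 2·56 + 6·69 + 5·48 = 112 + 414 + 240 = 766 px.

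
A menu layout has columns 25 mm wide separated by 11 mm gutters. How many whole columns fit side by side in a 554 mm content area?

15 columns: 15·25 + 14·11 = 529 mm ≤ 554.
16 columns: 565 mm > 554. So 15.

15 columns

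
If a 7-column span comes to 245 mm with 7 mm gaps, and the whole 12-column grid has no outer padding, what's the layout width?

7 columns + 6 gaps: 7c + 6·7 = 245.
7c = 245 − 42 = 203, so c = 29 mm.
Summing: 348 + 77 = 425 mm.

425 mm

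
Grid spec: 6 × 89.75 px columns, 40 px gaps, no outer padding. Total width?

Summing: 538.5 + 200 = 738.5 px.

738.5 px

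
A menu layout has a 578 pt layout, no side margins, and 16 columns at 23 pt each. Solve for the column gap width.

14 pt

16·23 + 15g = 578 → 15g = 210 → g = 14 pt.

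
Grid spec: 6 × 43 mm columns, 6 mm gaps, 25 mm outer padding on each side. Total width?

338 mm

Total width: 2·25 + 6·43 + 5·6 = 338 mm.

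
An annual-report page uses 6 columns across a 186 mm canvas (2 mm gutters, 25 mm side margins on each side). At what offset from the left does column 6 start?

140 mm

Take off 50 mm of margins, leaving 136 mm.
6 columns + 5 gutters: 6c + 5·2 = 136.
6c = 136 − 10 = 126, so c = 21 mm.
Before column 6: the margin + 5 columns + 5 gutters.
Offset = 25 + 5·(21 + 2) = 25 + 115 = 140 mm.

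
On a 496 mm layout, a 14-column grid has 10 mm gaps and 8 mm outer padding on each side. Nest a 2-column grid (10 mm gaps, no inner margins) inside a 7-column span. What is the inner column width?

112.5 mm

Take off 16 mm of margins, leaving 480 mm.
14 columns + 13 gaps: 14c + 13·10 = 480.
14c = 480 − 130 = 350, so c = 25 mm.
7 columns plus 6 gaps: 175 + 60 = 235 mm.
2d + 1·10 = 235 → 2d = 225 → d = 112.5 mm.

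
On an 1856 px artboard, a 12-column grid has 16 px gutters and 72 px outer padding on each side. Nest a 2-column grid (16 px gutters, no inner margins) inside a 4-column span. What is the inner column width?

272 px

Inside the margins: 1856 − 144 = 1712 px.
1712 − 11·16 = 1536; ÷12 gives c = 128 px.
4-column span = 4·128 + 3·16 = 560 px.
560 − 1·16 = 544; ÷2 gives d = 272 px.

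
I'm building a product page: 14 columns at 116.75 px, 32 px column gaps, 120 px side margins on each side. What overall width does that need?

Frame = 2·120 + 14·116.75 + 13·32 = 240 + 1634.5 + 416 = 2290.5 px.

2290.5 px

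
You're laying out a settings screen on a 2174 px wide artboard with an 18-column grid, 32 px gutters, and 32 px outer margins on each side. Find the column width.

87 px

Subtract both margins: 2174 − 2·32 = 2110 px.
18 columns + 17 gutters: 18c + 17·32 = 2110.
18c = 2110 − 544 = 1566, so c = 87 px.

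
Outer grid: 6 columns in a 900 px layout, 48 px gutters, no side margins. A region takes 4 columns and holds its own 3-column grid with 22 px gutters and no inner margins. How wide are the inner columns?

900 − 5·48 = 660; ÷6 gives c = 110 px.
4-column span = 4·110 + 3·48 = 584 px.
Subtracting 2 gutters of 22 leaves 540 for 3 columns, so d = 180 px.

180 px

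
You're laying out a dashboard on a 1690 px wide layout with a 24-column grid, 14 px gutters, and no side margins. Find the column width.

57 px

1690 − 23·14 = 1368; ÷24 gives c = 57 px.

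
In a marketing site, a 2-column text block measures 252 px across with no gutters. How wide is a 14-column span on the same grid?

1764 px

2c = 252 → c = 126 px.
With no gutters, 14 columns span 14·126 = 1764 px.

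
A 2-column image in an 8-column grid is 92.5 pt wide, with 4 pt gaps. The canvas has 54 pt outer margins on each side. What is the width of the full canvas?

490 pt

2 columns + 1 gap: 2c + 1·4 = 92.5.
2c = 92.5 − 4 = 88.5, so c = 44.25 pt.
Adding margins, columns and gutters: 108 + 354 + 28 = 490 pt.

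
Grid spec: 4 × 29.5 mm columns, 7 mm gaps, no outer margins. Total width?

Artboard = 4·29.5 + 3·7 = 118 + 21 = 139 mm.

139 mm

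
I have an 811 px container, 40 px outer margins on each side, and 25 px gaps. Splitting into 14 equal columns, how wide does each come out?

29 px

Inside the margins: 811 − 80 = 731 px.
14c + 13·25 = 731 → 14c = 406 → c = 29 px.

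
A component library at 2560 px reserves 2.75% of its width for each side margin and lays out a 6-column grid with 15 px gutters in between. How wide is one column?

2560 × (1 − 2·2.75%) = 2560 × 94.5% = 2419.2 px for the columns.
2419.2 − 5·15 = 2344.2; ÷6 gives c = 390.7 px.

390.7 px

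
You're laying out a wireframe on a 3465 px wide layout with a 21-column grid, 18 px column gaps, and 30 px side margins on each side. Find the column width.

Subtract both margins: 3465 − 2·30 = 3405 px.
3405 − 20·18 = 3045; ÷21 gives c = 145 px.

145 px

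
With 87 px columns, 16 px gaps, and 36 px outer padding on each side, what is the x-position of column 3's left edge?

Column 3 starts at margin + 2·(column + gutter) = 36 + 2·103 = 242 px.

242 px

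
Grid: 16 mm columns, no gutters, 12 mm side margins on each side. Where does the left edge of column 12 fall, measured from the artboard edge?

188 mm

Each column+gutter stride is 16 mm; 11 of them past the 12 mm margin is 12 + 176 = 188 mm.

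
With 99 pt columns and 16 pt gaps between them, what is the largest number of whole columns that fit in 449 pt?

4 columns

k columns need k·99 + (k−1)·16 = k·115 − 16.
k·115 − 16 ≤ 449 → k ≤ 465 / 115 ≈ 4.04, so k = 4.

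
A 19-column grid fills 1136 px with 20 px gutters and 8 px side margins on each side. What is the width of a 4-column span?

Content width = 1136 − 2·8 = 1120 px.
19c + 18·20 = 1120 → 19c = 760 → c = 40 px.
4-column span = 4·40 + 3·20 = 220 px.

220 px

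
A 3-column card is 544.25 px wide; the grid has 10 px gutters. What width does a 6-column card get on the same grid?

1098.5 px

3 columns + 2 gutters: 3c + 2·10 = 544.25.
3c = 544.25 − 20 = 524.25, so c = 174.75 px.
6 columns plus 5 gutters: 1048.5 + 50 = 1098.5 px.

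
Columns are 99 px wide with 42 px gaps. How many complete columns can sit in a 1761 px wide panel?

12 columns

k columns need k·99 + (k−1)·42 = k·141 − 42.
k·141 − 42 ≤ 1761 → k ≤ 1803 / 141 ≈ 12.79, so k = 12.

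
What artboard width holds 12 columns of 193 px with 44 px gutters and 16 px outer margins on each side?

2832 px

Artboard = 2·16 + 12·193 + 11·44 = 32 + 2316 + 484 = 2832 px.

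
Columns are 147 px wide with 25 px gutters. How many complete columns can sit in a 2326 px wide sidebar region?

13 columns: 13·147 + 12·25 = 2211 px ≤ 2326.
14 columns: 2383 px > 2326. So 13.

13 columns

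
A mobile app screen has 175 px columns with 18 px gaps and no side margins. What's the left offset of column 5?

772 px

No margin, so column 5 starts at 4·(column + gutter) = 4·193 = 772 px.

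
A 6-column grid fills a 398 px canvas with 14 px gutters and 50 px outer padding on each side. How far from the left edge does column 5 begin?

258 px

Take off 100 px of margins, leaving 298 px.
6 columns + 5 gutters: 6c + 5·14 = 298.
6c = 298 − 70 = 228, so c = 38 px.
Before column 5: the margin + 4 columns + 4 gutters.
Offset = 50 + 4·(38 + 14) = 50 + 208 = 258 px.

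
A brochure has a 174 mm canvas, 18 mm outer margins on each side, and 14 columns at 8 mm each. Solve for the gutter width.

Take off 36 mm of margins, leaving 138 mm.
14·8 + 13g = 138 → 13g = 26 → g = 2 mm.

2 mm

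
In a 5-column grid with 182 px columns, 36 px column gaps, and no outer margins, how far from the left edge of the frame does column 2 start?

No margin, so column 2 starts at 1·(column + gutter) = 1·218 = 218 px.

218 px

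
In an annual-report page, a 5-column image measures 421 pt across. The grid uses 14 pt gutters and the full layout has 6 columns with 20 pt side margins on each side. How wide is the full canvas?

548 pt

5 columns + 4 gutters: 5c + 4·14 = 421.
5c = 421 − 56 = 365, so c = 73 pt.
Canvas = 2·20 + 6·73 + 5·14 = 40 + 438 + 70 = 548 pt.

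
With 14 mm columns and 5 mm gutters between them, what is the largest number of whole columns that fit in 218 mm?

k columns need k·14 + (k−1)·5 = k·19 − 5.
k·19 − 5 ≤ 218 → k ≤ 223 / 19 ≈ 11.74, so k = 11.

11 columns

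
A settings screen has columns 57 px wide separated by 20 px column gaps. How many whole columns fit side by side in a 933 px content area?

12 columns

Each extra column adds 57 + 20 = 77 px.
(933 + 20) / 77 = 12.38, so 12 columns fit.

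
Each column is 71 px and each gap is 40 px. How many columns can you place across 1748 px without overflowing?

Each extra column adds 71 + 40 = 111 px.
(1748 + 40) / 111 = 16.11, so 16 columns fit.

16 columns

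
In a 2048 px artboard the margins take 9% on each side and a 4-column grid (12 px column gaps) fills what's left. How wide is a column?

Margins: 9% × 2048 = 184.32 px each, so content = 2048 − 368.64 = 1679.36 px.
4c + 3·12 = 1679.36 → 4c = 1643.36 → c = 410.84 px.

410.84 px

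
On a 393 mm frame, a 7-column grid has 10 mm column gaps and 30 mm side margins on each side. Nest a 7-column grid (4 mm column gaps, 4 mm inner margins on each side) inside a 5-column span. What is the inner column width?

29 mm

Outer content = 393 − 2·30 = 333 mm.
Subtracting 6 column gaps of 10 leaves 273 for 7 columns, so c = 39 mm.
5-column span = 5·39 + 4·10 = 235 mm.
Inner content = 235 − 2·4 = 227 mm.
7 columns + 6 column gaps: 7d + 6·4 = 227.
7d = 227 − 24 = 203, so d = 29 mm.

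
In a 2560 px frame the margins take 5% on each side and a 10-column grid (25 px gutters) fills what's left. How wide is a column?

2560 × (1 − 2·5%) = 2560 × 90% = 2304 px for the columns.
Subtracting 9 gutters of 25 leaves 2079 for 10 columns, so c = 207.9 px.

207.9 px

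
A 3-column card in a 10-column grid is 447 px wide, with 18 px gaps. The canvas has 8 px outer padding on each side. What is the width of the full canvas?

1548 px

Subtracting 2 gaps of 18 leaves 411 for 3 columns, so c = 137 px.
Canvas = 2·8 + 10·137 + 9·18 = 16 + 1370 + 162 = 1548 px.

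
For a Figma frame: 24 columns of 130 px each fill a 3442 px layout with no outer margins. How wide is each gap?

14 px

Columns use 3120 px, leaving 322 px across 23 gaps = 14 px each.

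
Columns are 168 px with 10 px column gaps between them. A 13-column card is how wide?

2304 px

13 columns plus 12 column gaps: 2184 + 120 = 2304 px.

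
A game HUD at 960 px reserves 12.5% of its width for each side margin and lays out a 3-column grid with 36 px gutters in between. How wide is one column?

960 × (1 − 2·12.5%) = 960 × 75% = 720 px for the columns.
3 columns + 2 gutters: 3c + 2·36 = 720.
3c = 720 − 72 = 648, so c = 216 px.

216 px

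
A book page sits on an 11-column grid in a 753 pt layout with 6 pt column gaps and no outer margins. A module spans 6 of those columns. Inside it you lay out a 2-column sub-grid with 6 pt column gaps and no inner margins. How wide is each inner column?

201 pt

11 columns + 10 column gaps: 11c + 10·6 = 753.
11c = 753 − 60 = 693, so c = 63 pt.
6 columns plus 5 column gaps: 378 + 30 = 408 pt.
408 − 1·6 = 402; ÷2 gives d = 201 pt.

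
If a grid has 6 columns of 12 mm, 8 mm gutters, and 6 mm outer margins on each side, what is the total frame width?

Adding margins, columns and gutters: 12 + 72 + 40 = 124 mm.

124 mm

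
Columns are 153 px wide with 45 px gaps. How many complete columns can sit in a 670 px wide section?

3 columns

k columns need k·153 + (k−1)·45 = k·198 − 45.
k·198 − 45 ≤ 670 → k ≤ 715 / 198 ≈ 3.61, so k = 3.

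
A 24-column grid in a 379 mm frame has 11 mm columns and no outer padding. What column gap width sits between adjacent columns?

24 columns take 24·11 = 264 mm; remaining 115 splits into 23 column gaps.
g = 115 / 23 = 5 mm.

5 mm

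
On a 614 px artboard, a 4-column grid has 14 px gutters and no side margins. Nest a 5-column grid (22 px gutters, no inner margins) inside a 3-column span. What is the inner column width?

Subtracting 3 gutters of 14 leaves 572 for 4 columns, so c = 143 px.
3 columns plus 2 gutters: 429 + 28 = 457 px.
5 columns + 4 gutters: 5d + 4·22 = 457.
5d = 457 − 88 = 369, so d = 73.8 px.

73.8 px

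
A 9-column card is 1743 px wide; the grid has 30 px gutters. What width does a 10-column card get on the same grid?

1940 px

9c + 8·30 = 1743 → 9c = 1503 → c = 167 px.
10-column span = 10·167 + 9·30 = 1940 px.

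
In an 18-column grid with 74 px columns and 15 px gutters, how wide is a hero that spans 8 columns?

Span of 8: 8·74 + 7·15 = 592 + 105 = 697 px.

697 px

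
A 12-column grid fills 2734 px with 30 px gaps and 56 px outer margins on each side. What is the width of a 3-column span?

633 px

Content width = 2734 − 2·56 = 2622 px.
12c + 11·30 = 2622 → 12c = 2292 → c = 191 px.
Span of 3: 3·191 + 2·30 = 573 + 60 = 633 px.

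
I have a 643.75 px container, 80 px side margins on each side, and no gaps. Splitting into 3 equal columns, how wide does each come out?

Content width = 643.75 − 2·80 = 483.75 px.
483.75 / 3 = 161.25 px per column.

161.25 px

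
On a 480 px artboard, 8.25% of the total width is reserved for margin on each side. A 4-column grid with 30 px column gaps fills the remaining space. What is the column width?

Each margin = 8.25% of 480 = 39.6 px; content = 480 − 2·39.6 = 400.8 px.
Subtracting 3 column gaps of 30 leaves 310.8 for 4 columns, so c = 77.7 px.

77.7 px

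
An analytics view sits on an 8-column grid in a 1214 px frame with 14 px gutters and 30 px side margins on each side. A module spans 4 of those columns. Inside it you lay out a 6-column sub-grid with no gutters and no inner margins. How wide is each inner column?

95 px

Inside the margins: 1214 − 60 = 1154 px.
1154 − 7·14 = 1056; ÷8 gives c = 132 px.
Span of 4: 4·132 + 3·14 = 528 + 42 = 570 px.
With no gutters, each column is 570/6 = 95 px.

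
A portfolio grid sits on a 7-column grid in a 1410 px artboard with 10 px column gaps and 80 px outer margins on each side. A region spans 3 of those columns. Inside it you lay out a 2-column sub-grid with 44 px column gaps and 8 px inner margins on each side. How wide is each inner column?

235 px

Subtract both margins: 1410 − 2·80 = 1250 px.
7c + 6·10 = 1250 → 7c = 1190 → c = 170 px.
3-column span = 3·170 + 2·10 = 530 px.
Inner content = 530 − 2·8 = 514 px.
514 − 1·44 = 470; ÷2 gives d = 235 px.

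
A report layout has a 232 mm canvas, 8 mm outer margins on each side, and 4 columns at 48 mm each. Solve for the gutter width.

Subtract both margins: 232 − 2·8 = 216 mm.
4 columns take 4·48 = 192 mm; remaining 24 splits into 3 gutters.
g = 24 / 3 = 8 mm.

8 mm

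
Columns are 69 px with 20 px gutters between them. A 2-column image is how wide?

158 px

2-column span = 2·69 + 1·20 = 158 px.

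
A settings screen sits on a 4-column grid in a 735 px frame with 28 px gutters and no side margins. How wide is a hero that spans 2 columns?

735 − 3·28 = 651; ÷4 gives c = 162.75 px.
Span of 2: 2·162.75 + 1·28 = 325.5 + 28 = 353.5 px.

353.5 px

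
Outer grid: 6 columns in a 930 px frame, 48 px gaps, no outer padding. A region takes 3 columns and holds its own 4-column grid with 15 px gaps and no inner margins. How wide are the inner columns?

Subtracting 5 gaps of 48 leaves 690 for 6 columns, so c = 115 px.
3-column span = 3·115 + 2·48 = 441 px.
4d + 3·15 = 441 → 4d = 396 → d = 99 px.

99 px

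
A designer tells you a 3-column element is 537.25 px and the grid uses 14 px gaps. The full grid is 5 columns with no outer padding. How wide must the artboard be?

537.25 − 2·14 = 509.25; ÷3 gives c = 169.75 px.
Summing: 848.75 + 56 = 904.75 px.

904.75 px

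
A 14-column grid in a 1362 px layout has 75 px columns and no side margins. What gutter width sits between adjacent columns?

14 columns take 14·75 = 1050 px; remaining 312 splits into 13 gutters.
g = 312 / 13 = 24 px.

24 px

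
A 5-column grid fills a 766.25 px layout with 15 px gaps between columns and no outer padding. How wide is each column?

766.25 − 4·15 = 706.25; ÷5 gives c = 141.25 px.

141.25 px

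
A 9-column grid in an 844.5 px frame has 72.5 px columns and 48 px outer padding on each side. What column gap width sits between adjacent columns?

Subtract both margins: 844.5 − 2·48 = 748.5 px.
9 columns take 9·72.5 = 652.5 px; remaining 96 splits into 8 column gaps.
g = 96 / 8 = 12 px.

12 px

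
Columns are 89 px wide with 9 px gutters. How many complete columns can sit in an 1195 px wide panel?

12 columns

k columns need k·89 + (k−1)·9 = k·98 − 9.
k·98 − 9 ≤ 1195 → k ≤ 1204 / 98 ≈ 12.29, so k = 12.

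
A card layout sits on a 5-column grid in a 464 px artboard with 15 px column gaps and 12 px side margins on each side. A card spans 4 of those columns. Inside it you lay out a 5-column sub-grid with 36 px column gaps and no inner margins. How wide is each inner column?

41 px

Outer content = 464 − 2·12 = 440 px.
440 − 4·15 = 380; ÷5 gives c = 76 px.
4-column span = 4·76 + 3·15 = 349 px.
349 − 4·36 = 205; ÷5 gives d = 41 px.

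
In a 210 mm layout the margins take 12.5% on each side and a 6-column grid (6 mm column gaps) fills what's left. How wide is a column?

Each margin = 12.5% of 210 = 26.25 mm; content = 210 − 2·26.25 = 157.5 mm.
6 columns + 5 column gaps: 6c + 5·6 = 157.5.
6c = 157.5 − 30 = 127.5, so c = 21.25 mm.

21.25 mm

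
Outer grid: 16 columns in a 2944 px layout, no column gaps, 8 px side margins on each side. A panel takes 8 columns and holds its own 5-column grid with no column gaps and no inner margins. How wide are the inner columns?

292.8 px

Subtract both margins: 2944 − 2·8 = 2928 px.
With no column gaps, each column is 2928/16 = 183 px.
8-column span = 8·183 = 1464 px.
1464 / 5 = 292.8 px per column.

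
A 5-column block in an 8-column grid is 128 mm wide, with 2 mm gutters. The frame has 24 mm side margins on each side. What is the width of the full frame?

254 mm

Subtracting 4 gutters of 2 leaves 120 for 5 columns, so c = 24 mm.
Adding margins, columns and gutters: 48 + 192 + 14 = 254 mm.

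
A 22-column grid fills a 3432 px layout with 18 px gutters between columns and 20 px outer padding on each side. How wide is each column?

Subtract both margins: 3432 − 2·20 = 3392 px.
Subtracting 21 gutters of 18 leaves 3014 for 22 columns, so c = 137 px.

137 px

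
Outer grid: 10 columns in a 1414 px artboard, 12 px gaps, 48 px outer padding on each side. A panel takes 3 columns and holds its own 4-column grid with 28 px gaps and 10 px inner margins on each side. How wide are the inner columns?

Take off 96 px of margins, leaving 1318 px.
1318 − 9·12 = 1210; ÷10 gives c = 121 px.
Span of 3: 3·121 + 2·12 = 363 + 24 = 387 px.
Inner content = 387 − 2·10 = 367 px.
Subtracting 3 gaps of 28 leaves 283 for 4 columns, so d = 70.75 px.

70.75 px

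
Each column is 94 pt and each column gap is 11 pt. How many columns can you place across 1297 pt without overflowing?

12 columns: 12·94 + 11·11 = 1249 pt ≤ 1297.
13 columns: 1354 pt > 1297. So 12.

12 columns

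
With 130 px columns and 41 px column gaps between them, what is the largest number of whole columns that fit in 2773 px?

16 columns: 16·130 + 15·41 = 2695 px ≤ 2773.
17 columns: 2866 px > 2773. So 16.

16 columns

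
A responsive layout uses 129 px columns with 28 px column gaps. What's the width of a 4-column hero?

600 px

Span of 4: 4·129 + 3·28 = 516 + 84 = 600 px.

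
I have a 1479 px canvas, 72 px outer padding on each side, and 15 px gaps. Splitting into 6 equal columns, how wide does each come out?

Subtract both margins: 1479 − 2·72 = 1335 px.
6 columns + 5 gaps: 6c + 5·15 = 1335.
6c = 1335 − 75 = 1260, so c = 210 px.

210 px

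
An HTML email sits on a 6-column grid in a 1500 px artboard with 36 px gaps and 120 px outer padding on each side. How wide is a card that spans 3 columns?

Inside the margins: 1500 − 240 = 1260 px.
Subtracting 5 gaps of 36 leaves 1080 for 6 columns, so c = 180 px.
3-column span = 3·180 + 2·36 = 612 px.

612 px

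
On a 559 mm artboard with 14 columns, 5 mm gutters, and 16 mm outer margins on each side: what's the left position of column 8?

Take off 32 mm of margins, leaving 527 mm.
Subtracting 13 gutters of 5 leaves 462 for 14 columns, so c = 33 mm.
Each column+gutter stride is 38 mm; 7 of them past the 16 mm margin is 16 + 266 = 282 mm.

282 mm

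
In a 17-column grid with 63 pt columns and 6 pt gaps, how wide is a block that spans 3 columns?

3 columns plus 2 gaps: 189 + 12 = 201 pt.

201 pt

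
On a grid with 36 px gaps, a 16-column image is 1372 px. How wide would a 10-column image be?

Subtracting 15 gaps of 36 leaves 832 for 16 columns, so c = 52 px.
10 columns plus 9 gaps: 520 + 324 = 844 px.

844 px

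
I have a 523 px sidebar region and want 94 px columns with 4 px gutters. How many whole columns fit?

5 columns: 5·94 + 4·4 = 486 px ≤ 523.
6 columns: 584 px > 523. So 5.

5 columns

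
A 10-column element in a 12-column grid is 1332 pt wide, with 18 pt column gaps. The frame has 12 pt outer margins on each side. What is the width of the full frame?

1626 pt

10 columns + 9 column gaps: 10c + 9·18 = 1332.
10c = 1332 − 162 = 1170, so c = 117 pt.
Frame = 2·12 + 12·117 + 11·18 = 24 + 1404 + 198 = 1626 pt.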